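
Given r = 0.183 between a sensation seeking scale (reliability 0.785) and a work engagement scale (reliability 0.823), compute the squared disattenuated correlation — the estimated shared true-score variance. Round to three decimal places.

0.052

Disattenuated r = 0.183 / √(0.785 × 0.823) = 0.183 / 0.8038 = 0.2277.
Shared true-score variance = 0.2277² = 0.0518 ≈ 0.052.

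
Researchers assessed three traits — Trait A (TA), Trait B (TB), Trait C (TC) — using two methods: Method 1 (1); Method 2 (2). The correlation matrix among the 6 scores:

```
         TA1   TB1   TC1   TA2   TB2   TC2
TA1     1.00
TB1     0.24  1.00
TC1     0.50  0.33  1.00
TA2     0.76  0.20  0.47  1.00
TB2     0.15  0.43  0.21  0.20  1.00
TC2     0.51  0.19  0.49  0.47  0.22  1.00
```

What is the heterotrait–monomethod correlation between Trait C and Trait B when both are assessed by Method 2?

0.22

Different traits, same method: r(TC2, TB2) = 0.22.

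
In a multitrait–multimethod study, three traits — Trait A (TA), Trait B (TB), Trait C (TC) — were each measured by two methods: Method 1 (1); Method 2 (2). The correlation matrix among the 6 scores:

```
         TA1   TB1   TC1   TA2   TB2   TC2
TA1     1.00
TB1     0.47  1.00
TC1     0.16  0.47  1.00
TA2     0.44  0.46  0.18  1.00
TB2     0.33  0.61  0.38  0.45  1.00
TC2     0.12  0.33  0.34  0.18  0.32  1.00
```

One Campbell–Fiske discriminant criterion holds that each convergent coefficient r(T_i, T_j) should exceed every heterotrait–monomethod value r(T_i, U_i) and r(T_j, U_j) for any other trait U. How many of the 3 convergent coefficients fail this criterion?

Checking each validity diagonal entry against its comparison values:
TA (methods 1·2): 0.44 vs {0.47, 0.45, 0.16, 0.18} → fail.
TB (methods 1·2): 0.61 vs {0.47, 0.45, 0.47, 0.32} → pass.
TC (methods 1·2): 0.34 vs {0.16, 0.18, 0.47, 0.32} → fail.
2 of 3 fail.

2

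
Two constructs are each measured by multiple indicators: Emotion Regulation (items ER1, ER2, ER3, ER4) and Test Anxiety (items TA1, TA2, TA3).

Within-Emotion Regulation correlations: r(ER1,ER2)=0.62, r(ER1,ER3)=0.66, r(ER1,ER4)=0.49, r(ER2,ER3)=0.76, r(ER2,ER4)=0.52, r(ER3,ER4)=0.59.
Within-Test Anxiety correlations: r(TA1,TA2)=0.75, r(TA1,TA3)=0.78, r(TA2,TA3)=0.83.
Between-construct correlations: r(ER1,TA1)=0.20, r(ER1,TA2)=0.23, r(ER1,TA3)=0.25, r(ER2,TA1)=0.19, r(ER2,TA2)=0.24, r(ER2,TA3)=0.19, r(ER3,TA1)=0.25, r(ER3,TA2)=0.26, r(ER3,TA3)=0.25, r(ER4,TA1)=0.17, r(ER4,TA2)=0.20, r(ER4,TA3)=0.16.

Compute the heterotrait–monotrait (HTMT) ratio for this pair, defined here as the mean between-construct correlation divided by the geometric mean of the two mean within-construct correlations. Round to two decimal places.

Mean heterotrait r = 2.59/12 = 0.2158.
Mean within-ER = 3.64/6 = 0.6067; mean within-TA = 2.36/3 = 0.7867.
Geometric mean = √(0.6067 × 0.7867) = 0.6909.
HTMT = 0.2158 / 0.6909 = 0.31.

0.31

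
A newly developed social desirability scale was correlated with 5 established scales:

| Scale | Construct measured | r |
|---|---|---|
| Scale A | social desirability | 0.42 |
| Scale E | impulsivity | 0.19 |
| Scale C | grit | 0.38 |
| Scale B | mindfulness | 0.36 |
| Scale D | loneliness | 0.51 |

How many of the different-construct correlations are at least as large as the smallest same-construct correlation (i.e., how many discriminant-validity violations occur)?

Convergent (same construct = social desirability): Scale A.
Smallest convergent = 0.42. Discriminant values: 0.19, 0.38, 0.36, 0.51; count ≥ 0.42 → 1.

1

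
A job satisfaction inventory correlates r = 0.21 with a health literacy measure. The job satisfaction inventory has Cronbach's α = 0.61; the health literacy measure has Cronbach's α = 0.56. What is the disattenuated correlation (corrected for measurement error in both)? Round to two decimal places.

0.36

r_true = r_obs / √(r_xx · r_yy) = 0.21 / √(0.61 × 0.56) = 0.21 / √0.3416 = 0.21 / 0.5845 ≈ 0.36.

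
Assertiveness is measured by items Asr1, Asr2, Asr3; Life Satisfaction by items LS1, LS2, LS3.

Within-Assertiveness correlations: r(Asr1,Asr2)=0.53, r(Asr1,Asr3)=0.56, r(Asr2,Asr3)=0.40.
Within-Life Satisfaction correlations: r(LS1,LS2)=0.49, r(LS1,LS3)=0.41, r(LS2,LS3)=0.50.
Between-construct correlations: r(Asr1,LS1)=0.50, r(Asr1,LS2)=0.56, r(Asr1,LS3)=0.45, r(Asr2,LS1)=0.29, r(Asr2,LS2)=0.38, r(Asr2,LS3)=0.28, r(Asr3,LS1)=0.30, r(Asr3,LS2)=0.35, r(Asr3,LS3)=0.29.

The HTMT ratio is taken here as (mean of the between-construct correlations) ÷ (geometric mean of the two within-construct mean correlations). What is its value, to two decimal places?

0.78

Mean heterotrait r = 3.40/9 = 0.3778.
Mean within-Asr = 1.49/3 = 0.4967; mean within-LS = 1.40/3 = 0.4667.
Geometric mean = √(0.4967 × 0.4667) = 0.4815.
HTMT = 0.3778 / 0.4815 = 0.78.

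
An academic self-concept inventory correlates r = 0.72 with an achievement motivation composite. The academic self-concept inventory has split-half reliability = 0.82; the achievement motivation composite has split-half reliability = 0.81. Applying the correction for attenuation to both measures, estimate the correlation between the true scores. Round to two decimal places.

0.88

r_true = r_obs / √(r_xx · r_yy) = 0.72 / √(0.82 × 0.81) = 0.72 / √0.6642 = 0.72 / 0.8150 ≈ 0.88.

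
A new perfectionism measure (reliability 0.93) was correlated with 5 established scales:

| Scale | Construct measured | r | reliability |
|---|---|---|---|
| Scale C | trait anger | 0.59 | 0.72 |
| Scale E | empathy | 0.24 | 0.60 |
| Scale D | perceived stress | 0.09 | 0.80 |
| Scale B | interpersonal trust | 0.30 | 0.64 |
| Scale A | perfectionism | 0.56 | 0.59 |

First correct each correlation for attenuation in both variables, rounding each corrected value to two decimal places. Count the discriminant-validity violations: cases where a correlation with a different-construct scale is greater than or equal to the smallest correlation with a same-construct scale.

0

Disattenuated r (r / √(r_scale · r_new)):
  Scale C (disc): 0.59 / √(0.72·0.93) = 0.72
  Scale E (disc): 0.24 / √(0.60·0.93) = 0.32
  Scale D (disc): 0.09 / √(0.80·0.93) = 0.10
  Scale B (disc): 0.30 / √(0.64·0.93) = 0.39
  Scale A (conv): 0.56 / √(0.59·0.93) = 0.76
Smallest convergent = 0.76. Discriminant values: 0.72, 0.32, 0.10, 0.39; count ≥ 0.76 → 0.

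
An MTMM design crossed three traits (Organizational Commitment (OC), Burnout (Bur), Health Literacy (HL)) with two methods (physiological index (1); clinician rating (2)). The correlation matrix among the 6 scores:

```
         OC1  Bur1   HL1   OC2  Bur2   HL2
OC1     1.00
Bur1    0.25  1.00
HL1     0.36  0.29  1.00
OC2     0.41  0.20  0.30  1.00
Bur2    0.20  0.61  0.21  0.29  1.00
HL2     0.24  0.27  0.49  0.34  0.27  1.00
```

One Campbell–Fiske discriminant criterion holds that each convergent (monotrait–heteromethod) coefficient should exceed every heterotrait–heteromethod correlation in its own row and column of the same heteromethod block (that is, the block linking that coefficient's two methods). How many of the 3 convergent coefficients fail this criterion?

Convergent coefficients and their comparison sets:
OC (methods 1·2): 0.41 vs {0.20, 0.20, 0.24, 0.30} → pass.
Bur (methods 1·2): 0.61 vs {0.20, 0.20, 0.27, 0.21} → pass.
HL (methods 1·2): 0.49 vs {0.30, 0.24, 0.21, 0.27} → pass.
0 of 3 fail.

0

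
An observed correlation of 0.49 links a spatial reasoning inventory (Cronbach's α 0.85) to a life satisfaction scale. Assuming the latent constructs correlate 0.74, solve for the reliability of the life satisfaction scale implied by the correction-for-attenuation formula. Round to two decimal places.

r_true = r_obs / √(r_xx · r_yy) ⇒ 0.74 = 0.49 / √(0.85 · r_yy).
√(0.85 · r_yy) = 0.49 / 0.74 = 0.6622; 0.85 · r_yy = 0.4385; r_yy = 0.4385 / 0.85 ≈ 0.52.

0.52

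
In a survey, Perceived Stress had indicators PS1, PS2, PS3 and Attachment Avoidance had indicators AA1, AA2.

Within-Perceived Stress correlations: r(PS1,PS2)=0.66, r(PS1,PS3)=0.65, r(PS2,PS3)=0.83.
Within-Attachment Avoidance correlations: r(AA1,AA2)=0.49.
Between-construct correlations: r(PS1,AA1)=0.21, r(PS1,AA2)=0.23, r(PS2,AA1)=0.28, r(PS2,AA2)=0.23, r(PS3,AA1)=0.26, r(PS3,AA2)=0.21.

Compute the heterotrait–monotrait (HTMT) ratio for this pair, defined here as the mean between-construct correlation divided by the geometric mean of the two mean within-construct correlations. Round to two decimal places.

0.40

Mean heterotrait r = 1.42/6 = 0.2367.
Mean within-PS = 2.14/3 = 0.7133; mean within-AA = 0.49/1 = 0.4900.
Geometric mean = √(0.7133 × 0.4900) = 0.5912.
HTMT = 0.2367 / 0.5912 = 0.40.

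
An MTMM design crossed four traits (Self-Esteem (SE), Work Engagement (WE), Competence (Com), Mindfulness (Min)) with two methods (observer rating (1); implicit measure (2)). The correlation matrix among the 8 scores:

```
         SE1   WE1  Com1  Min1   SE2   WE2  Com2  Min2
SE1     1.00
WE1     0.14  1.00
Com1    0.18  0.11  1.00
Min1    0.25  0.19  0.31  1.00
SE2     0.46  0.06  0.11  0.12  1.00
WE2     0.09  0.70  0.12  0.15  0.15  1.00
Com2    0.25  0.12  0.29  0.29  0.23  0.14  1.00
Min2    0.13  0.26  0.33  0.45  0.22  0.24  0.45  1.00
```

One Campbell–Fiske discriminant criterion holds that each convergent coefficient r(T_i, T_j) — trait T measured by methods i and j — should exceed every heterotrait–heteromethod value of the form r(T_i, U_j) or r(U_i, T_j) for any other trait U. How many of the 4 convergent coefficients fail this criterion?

1

Checking each validity diagonal entry against its comparison values:
SE (methods 1·2): 0.46 vs {0.09, 0.06, 0.25, 0.11, 0.13, 0.12} → pass.
WE (methods 1·2): 0.70 vs {0.06, 0.09, 0.12, 0.12, 0.26, 0.15} → pass.
Com (methods 1·2): 0.29 vs {0.11, 0.25, 0.12, 0.12, 0.33, 0.29} → fail.
Min (methods 1·2): 0.45 vs {0.12, 0.13, 0.15, 0.26, 0.29, 0.33} → pass.
1 of 4 fail.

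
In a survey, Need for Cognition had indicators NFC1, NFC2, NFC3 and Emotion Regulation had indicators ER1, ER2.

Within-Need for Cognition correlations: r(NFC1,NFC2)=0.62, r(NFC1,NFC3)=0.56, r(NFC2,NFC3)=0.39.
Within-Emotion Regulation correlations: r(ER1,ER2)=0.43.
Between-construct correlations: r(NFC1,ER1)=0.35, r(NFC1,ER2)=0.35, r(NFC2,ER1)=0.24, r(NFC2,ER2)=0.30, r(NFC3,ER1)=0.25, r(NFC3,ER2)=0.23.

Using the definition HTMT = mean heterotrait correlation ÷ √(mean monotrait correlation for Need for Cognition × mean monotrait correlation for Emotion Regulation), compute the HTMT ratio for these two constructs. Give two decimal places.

Mean heterotrait r = 1.72/6 = 0.2867.
Mean within-NFC = 1.57/3 = 0.5233; mean within-ER = 0.43/1 = 0.4300.
Geometric mean = √(0.5233 × 0.4300) = 0.4744.
HTMT = 0.2867 / 0.4744 = 0.60.

0.60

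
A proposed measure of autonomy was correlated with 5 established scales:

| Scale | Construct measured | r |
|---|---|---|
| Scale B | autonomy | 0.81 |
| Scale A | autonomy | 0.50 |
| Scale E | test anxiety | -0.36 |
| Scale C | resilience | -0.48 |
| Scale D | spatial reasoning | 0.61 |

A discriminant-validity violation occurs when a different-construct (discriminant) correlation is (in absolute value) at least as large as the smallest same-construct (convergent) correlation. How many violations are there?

Convergent (same construct = autonomy): Scale B, Scale A.
Smallest convergent = 0.50. Discriminant |r|: 0.36, 0.48, 0.61; count ≥ 0.50 → 1.

1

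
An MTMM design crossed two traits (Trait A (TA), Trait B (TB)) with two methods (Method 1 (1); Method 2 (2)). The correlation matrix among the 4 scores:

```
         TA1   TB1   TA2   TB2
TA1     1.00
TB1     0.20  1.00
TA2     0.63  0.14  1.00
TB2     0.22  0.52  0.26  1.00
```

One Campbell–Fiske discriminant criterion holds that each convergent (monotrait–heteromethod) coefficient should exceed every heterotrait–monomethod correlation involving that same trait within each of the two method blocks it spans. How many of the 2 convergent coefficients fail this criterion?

0

Convergent coefficients and their comparison sets:
TA (methods 1·2): 0.63 vs {0.20, 0.26} → pass.
TB (methods 1·2): 0.52 vs {0.20, 0.26} → pass.
0 of 2 fail.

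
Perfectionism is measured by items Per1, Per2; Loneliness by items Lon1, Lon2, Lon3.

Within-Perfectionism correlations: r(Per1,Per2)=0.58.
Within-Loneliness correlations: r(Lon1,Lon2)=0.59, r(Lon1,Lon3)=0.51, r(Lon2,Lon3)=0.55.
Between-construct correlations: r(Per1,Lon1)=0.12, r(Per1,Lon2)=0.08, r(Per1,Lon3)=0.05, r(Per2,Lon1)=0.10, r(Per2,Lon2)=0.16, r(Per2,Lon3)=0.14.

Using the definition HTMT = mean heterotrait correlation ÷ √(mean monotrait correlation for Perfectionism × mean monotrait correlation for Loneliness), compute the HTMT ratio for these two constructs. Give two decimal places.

0.19

Mean between = 0.65/6 = 0.1083.
Mean within-Per = 0.58/1 = 0.5800; mean within-Lon = 1.65/3 = 0.5500.
Geometric mean = √(0.5800 × 0.5500) = 0.5648.
HTMT = 0.1083 / 0.5648 = 0.19.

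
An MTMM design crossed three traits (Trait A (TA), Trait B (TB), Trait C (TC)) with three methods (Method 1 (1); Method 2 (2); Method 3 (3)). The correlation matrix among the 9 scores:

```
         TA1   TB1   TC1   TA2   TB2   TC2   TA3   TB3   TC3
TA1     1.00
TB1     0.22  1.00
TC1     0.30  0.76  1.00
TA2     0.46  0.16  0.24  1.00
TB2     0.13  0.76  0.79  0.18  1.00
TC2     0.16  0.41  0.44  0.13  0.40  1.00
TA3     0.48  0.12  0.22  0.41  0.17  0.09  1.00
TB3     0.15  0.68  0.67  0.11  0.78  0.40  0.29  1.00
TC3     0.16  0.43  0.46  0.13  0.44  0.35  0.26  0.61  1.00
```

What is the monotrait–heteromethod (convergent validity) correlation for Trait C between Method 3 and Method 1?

0.46

Same trait (TC), different methods: r(TC3, TC1) = 0.46.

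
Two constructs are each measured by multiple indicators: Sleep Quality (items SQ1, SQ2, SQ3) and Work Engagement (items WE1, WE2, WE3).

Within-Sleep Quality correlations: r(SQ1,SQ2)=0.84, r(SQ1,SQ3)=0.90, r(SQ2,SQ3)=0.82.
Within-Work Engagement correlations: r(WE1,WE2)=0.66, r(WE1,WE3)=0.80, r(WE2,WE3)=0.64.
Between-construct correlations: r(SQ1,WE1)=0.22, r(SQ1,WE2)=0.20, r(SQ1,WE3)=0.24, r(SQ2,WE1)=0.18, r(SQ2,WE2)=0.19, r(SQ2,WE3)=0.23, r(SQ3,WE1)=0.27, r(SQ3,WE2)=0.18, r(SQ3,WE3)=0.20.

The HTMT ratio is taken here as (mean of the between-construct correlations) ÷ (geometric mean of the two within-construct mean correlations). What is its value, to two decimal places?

Mean between = 1.91/9 = 0.2122.
Mean within-SQ = 2.56/3 = 0.8533; mean within-WE = 2.10/3 = 0.7000.
Geometric mean = √(0.8533 × 0.7000) = 0.7729.
HTMT = 0.2122 / 0.7729 = 0.27.

0.27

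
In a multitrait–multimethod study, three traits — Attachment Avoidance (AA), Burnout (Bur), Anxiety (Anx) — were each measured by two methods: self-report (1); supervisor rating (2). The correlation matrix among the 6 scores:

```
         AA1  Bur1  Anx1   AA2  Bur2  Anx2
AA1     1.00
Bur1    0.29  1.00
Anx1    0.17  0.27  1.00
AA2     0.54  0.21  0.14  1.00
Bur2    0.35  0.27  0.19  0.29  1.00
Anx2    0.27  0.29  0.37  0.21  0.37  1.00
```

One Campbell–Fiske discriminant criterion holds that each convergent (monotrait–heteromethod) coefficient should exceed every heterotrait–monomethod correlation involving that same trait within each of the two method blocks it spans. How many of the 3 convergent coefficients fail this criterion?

2

Checking each validity diagonal entry against its comparison values:
AA (methods 1·2): 0.54 vs {0.29, 0.29, 0.17, 0.21} → pass.
Bur (methods 1·2): 0.27 vs {0.29, 0.29, 0.27, 0.37} → fail.
Anx (methods 1·2): 0.37 vs {0.17, 0.21, 0.27, 0.37} → fail.
2 of 3 fail.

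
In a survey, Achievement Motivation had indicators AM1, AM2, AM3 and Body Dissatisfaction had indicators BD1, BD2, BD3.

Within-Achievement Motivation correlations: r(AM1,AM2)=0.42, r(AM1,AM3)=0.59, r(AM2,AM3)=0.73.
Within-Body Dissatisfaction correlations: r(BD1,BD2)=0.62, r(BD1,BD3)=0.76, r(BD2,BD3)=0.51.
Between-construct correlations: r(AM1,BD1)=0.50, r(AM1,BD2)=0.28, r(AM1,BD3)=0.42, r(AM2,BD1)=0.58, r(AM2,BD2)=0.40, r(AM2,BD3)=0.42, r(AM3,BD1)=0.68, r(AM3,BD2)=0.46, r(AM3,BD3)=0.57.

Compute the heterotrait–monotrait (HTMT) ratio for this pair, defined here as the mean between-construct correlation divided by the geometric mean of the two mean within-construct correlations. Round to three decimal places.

Mean heterotrait r = 4.31/9 = 0.4789.
Mean within-AM = 1.74/3 = 0.5800; mean within-BD = 1.89/3 = 0.6300.
Geometric mean = √(0.5800 × 0.6300) = 0.6045.
HTMT = 0.4789 / 0.6045 = 0.792.

0.792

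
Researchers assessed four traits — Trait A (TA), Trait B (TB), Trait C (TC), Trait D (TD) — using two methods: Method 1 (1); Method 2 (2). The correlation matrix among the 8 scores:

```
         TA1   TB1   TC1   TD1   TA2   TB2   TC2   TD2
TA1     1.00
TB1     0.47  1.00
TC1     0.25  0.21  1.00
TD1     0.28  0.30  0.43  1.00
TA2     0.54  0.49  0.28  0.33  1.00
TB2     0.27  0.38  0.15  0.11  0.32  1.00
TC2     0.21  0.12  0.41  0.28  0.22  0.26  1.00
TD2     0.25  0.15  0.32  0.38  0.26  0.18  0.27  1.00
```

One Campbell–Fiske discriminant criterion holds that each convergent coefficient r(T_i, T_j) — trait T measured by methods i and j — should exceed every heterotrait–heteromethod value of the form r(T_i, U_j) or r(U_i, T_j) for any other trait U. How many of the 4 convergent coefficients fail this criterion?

1

Each convergent coefficient versus the relevant comparison correlations:
TA (methods 1·2): 0.54 vs {0.27, 0.49, 0.21, 0.28, 0.25, 0.33} → pass.
TB (methods 1·2): 0.38 vs {0.49, 0.27, 0.12, 0.15, 0.15, 0.11} → fail.
TC (methods 1·2): 0.41 vs {0.28, 0.21, 0.15, 0.12, 0.32, 0.28} → pass.
TD (methods 1·2): 0.38 vs {0.33, 0.25, 0.11, 0.15, 0.28, 0.32} → pass.
1 of 4 fail.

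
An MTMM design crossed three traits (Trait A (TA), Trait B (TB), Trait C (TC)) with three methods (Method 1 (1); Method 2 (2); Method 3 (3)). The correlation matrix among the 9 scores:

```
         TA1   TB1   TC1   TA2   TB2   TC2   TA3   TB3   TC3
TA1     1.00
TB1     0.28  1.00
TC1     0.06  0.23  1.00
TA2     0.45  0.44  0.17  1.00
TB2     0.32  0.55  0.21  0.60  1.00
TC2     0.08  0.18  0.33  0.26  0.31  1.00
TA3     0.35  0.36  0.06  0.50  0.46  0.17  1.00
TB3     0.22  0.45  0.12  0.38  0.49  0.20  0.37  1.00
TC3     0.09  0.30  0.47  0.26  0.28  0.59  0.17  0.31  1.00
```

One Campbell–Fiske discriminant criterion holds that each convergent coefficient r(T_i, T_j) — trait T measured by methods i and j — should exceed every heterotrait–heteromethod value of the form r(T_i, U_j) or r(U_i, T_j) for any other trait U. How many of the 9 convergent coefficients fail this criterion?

Each convergent coefficient versus the relevant comparison correlations:
TA (methods 1·2): 0.45 vs {0.32, 0.44, 0.08, 0.17} → pass.
TA (methods 1·3): 0.35 vs {0.22, 0.36, 0.09, 0.06} → fail.
TA (methods 2·3): 0.50 vs {0.38, 0.46, 0.26, 0.17} → pass.
TB (methods 1·2): 0.55 vs {0.44, 0.32, 0.18, 0.21} → pass.
TB (methods 1·3): 0.45 vs {0.36, 0.22, 0.30, 0.12} → pass.
TB (methods 2·3): 0.49 vs {0.46, 0.38, 0.28, 0.20} → pass.
TC (methods 1·2): 0.33 vs {0.17, 0.08, 0.21, 0.18} → pass.
TC (methods 1·3): 0.47 vs {0.06, 0.09, 0.12, 0.30} → pass.
TC (methods 2·3): 0.59 vs {0.17, 0.26, 0.20, 0.28} → pass.
1 of 9 fail.

1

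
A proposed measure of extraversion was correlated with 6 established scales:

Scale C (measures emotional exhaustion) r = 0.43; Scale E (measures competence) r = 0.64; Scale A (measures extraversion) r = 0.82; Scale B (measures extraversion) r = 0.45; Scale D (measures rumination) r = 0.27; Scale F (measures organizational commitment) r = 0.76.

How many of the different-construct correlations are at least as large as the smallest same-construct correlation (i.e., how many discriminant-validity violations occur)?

2

Convergent (same construct = extraversion): Scale A, Scale B.
Smallest convergent = 0.45. Discriminant values: 0.43, 0.64, 0.27, 0.76; count ≥ 0.45 → 2.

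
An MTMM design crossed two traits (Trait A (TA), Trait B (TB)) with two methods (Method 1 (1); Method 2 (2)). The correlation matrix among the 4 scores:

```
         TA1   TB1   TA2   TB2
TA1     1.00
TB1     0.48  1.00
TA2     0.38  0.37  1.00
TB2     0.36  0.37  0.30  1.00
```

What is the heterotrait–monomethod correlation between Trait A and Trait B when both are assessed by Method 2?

0.30

Different traits, same method: r(TA2, TB2) = 0.30.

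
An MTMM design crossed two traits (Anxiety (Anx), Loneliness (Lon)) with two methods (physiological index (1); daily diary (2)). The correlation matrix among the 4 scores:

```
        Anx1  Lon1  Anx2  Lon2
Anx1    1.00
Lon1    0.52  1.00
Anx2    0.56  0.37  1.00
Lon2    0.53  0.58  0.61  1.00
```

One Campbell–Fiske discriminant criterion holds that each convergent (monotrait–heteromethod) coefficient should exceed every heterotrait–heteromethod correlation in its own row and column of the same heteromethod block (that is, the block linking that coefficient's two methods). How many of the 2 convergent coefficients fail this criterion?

Each convergent coefficient versus the relevant comparison correlations:
Anx (methods 1·2): 0.56 vs {0.53, 0.37} → pass.
Lon (methods 1·2): 0.58 vs {0.37, 0.53} → pass.
0 of 2 fail.

0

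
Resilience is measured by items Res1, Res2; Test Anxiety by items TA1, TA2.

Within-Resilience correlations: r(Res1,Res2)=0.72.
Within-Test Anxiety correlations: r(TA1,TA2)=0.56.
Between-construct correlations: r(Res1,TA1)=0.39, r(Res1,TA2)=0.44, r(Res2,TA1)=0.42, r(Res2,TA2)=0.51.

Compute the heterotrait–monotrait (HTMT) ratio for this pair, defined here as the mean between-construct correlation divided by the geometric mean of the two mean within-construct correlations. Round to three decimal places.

0.693

Mean between = 1.76/4 = 0.4400.
Mean within-Res = 0.72/1 = 0.7200; mean within-TA = 0.56/1 = 0.5600.
Geometric mean = √(0.7200 × 0.5600) = 0.6350.
HTMT = 0.4400 / 0.6350 = 0.693.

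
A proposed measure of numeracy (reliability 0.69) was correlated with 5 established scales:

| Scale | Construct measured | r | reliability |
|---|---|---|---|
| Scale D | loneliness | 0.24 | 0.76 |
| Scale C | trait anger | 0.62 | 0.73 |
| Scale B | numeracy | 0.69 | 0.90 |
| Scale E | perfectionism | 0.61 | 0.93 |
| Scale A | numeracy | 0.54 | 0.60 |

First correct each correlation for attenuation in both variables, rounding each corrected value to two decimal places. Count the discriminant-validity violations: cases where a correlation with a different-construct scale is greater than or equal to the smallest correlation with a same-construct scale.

Disattenuated r (r / √(r_scale · r_new)):
  Scale D (disc): 0.24 / √(0.76·0.69) = 0.33
  Scale C (disc): 0.62 / √(0.73·0.69) = 0.87
  Scale B (conv): 0.69 / √(0.90·0.69) = 0.88
  Scale E (disc): 0.61 / √(0.93·0.69) = 0.76
  Scale A (conv): 0.54 / √(0.60·0.69) = 0.84
Smallest convergent = 0.84. Discriminant values: 0.33, 0.87, 0.76; count ≥ 0.84 → 1.

1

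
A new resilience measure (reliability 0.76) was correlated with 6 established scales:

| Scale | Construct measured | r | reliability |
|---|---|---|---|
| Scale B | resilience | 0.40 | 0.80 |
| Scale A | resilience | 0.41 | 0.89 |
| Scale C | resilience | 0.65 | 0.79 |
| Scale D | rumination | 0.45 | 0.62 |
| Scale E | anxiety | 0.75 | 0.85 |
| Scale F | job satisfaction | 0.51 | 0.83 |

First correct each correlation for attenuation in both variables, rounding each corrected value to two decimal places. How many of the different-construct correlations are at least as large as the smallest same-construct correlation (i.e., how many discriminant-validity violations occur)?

Disattenuated r (r / √(r_scale · r_new)):
  Scale B (conv): 0.40 / √(0.80·0.76) = 0.51
  Scale A (conv): 0.41 / √(0.89·0.76) = 0.50
  Scale C (conv): 0.65 / √(0.79·0.76) = 0.84
  Scale D (disc): 0.45 / √(0.62·0.76) = 0.66
  Scale E (disc): 0.75 / √(0.85·0.76) = 0.93
  Scale F (disc): 0.51 / √(0.83·0.76) = 0.64
Smallest convergent = 0.50. Discriminant values: 0.66, 0.93, 0.64; count ≥ 0.50 → 3.

3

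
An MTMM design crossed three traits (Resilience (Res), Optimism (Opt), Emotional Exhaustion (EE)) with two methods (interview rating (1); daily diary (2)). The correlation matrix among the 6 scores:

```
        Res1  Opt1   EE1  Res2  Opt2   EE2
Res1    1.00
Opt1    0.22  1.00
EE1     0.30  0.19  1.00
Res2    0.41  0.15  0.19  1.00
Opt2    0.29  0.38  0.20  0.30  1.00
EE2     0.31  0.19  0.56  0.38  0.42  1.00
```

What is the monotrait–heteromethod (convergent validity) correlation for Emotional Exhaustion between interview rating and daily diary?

Same trait (EE), different methods: r(EE1, EE2) = 0.56.

0.56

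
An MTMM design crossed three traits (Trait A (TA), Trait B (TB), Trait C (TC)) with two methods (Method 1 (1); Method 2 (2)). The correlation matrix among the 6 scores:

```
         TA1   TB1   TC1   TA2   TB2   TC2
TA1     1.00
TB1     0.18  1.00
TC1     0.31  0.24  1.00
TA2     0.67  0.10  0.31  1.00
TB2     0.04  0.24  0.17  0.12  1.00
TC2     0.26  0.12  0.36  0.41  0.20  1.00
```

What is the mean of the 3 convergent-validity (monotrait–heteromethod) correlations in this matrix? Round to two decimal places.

0.42

Convergent values: 0.67, 0.24, 0.36; mean = 1.27/3 = 0.42.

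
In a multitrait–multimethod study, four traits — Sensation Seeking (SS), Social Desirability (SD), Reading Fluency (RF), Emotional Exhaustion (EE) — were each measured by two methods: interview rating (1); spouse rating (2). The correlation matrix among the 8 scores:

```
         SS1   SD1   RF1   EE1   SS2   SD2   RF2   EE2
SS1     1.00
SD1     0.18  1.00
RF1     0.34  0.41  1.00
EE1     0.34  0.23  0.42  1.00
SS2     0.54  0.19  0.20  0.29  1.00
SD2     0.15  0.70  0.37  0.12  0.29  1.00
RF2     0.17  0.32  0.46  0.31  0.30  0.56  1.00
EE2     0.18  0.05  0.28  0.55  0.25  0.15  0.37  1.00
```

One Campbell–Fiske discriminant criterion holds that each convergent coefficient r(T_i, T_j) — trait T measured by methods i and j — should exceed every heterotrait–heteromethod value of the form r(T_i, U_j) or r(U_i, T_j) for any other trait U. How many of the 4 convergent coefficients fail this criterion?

Checking each validity diagonal entry against its comparison values:
SS (methods 1·2): 0.54 vs {0.15, 0.19, 0.17, 0.20, 0.18, 0.29} → pass.
SD (methods 1·2): 0.70 vs {0.19, 0.15, 0.32, 0.37, 0.05, 0.12} → pass.
RF (methods 1·2): 0.46 vs {0.20, 0.17, 0.37, 0.32, 0.28, 0.31} → pass.
EE (methods 1·2): 0.55 vs {0.29, 0.18, 0.12, 0.05, 0.31, 0.28} → pass.
0 of 4 fail.

0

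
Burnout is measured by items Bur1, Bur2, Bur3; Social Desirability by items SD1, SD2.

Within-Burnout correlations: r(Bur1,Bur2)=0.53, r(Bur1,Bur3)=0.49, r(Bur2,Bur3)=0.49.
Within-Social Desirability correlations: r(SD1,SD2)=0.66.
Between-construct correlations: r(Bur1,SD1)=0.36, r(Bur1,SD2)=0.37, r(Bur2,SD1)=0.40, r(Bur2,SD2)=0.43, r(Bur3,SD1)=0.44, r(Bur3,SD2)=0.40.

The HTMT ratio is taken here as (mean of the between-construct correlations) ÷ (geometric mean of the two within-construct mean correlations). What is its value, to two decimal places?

0.69

Mean between = 2.40/6 = 0.4000.
Mean within-Bur = 1.51/3 = 0.5033; mean within-SD = 0.66/1 = 0.6600.
Geometric mean = √(0.5033 × 0.6600) = 0.5763.
HTMT = 0.4000 / 0.5763 = 0.69.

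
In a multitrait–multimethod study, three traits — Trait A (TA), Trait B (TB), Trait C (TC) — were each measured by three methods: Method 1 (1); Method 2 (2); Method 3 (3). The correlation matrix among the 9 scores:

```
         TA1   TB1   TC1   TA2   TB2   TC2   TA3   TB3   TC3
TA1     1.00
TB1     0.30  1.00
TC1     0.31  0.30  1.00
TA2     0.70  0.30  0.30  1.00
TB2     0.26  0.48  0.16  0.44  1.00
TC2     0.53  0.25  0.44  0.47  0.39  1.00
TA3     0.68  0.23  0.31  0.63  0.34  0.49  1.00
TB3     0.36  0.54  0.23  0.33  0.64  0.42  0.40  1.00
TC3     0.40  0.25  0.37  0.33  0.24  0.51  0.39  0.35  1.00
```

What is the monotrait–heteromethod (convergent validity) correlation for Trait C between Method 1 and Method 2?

0.44

Same trait (TC), different methods: r(TC1, TC2) = 0.44.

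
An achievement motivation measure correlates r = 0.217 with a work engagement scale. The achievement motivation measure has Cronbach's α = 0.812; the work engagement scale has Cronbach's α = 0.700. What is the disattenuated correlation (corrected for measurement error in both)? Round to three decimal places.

r_true = r_obs / √(r_xx · r_yy) = 0.217 / √(0.812 × 0.700) = 0.217 / √0.568400 = 0.217 / 0.7539 ≈ 0.288.

0.288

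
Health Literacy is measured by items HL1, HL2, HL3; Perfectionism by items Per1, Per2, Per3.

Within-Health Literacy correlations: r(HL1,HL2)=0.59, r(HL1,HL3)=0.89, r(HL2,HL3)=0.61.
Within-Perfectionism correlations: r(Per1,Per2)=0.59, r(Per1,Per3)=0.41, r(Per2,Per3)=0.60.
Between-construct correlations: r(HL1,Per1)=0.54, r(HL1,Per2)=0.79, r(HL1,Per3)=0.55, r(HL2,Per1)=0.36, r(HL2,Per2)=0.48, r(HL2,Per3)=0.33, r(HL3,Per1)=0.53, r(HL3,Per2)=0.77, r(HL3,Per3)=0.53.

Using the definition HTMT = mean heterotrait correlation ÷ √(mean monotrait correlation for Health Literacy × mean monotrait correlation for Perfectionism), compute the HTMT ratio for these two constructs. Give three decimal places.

Mean heterotrait r = 4.88/9 = 0.5422.
Mean within-HL = 2.09/3 = 0.6967; mean within-Per = 1.60/3 = 0.5333.
Geometric mean = √(0.6967 × 0.5333) = 0.6095.
HTMT = 0.5422 / 0.6095 = 0.890.

0.890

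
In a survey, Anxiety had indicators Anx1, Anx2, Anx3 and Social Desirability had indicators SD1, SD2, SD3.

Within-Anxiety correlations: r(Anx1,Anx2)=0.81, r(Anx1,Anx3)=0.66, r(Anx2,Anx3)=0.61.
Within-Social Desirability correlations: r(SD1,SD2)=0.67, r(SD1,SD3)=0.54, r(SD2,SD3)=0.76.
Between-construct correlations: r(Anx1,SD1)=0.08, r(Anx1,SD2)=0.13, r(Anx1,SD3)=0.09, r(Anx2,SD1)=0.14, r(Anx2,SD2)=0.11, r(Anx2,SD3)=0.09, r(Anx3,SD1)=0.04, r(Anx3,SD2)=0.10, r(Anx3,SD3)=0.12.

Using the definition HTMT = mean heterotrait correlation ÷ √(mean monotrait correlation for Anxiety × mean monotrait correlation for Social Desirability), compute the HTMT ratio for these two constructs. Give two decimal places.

0.15

Between-construct mean = 0.90/9 = 0.1000.
Mean within-Anx = 2.08/3 = 0.6933; mean within-SD = 1.97/3 = 0.6567.
Geometric mean = √(0.6933 × 0.6567) = 0.6748.
HTMT = 0.1000 / 0.6748 = 0.15.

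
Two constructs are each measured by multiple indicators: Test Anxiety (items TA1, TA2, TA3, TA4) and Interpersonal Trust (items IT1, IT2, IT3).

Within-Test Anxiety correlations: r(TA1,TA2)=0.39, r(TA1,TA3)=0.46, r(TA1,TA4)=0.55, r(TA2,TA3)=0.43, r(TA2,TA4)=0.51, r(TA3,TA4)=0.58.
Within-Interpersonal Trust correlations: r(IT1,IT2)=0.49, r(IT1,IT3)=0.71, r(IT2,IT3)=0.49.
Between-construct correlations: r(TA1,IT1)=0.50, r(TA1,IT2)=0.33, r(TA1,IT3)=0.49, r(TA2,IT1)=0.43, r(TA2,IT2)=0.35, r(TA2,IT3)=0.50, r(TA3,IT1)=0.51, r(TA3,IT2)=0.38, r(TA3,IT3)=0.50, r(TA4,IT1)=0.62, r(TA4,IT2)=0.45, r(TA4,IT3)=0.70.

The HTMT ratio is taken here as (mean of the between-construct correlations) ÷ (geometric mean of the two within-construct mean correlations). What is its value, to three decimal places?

0.917

Between-construct mean = 5.76/12 = 0.4800.
Mean within-TA = 2.92/6 = 0.4867; mean within-IT = 1.69/3 = 0.5633.
Geometric mean = √(0.4867 × 0.5633) = 0.5236.
HTMT = 0.4800 / 0.5236 = 0.917.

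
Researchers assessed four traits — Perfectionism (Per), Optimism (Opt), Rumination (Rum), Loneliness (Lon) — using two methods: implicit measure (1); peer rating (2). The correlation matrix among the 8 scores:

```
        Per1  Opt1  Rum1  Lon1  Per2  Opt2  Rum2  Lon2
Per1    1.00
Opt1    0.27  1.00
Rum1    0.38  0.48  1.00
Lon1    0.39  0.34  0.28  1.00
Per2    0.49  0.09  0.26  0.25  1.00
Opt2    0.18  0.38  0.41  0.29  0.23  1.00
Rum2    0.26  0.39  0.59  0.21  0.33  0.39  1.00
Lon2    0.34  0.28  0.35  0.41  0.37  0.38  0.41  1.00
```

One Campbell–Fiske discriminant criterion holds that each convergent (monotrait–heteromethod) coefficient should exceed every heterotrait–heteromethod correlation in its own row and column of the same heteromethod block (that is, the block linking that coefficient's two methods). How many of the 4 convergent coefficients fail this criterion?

1

Each convergent coefficient versus the relevant comparison correlations:
Per (methods 1·2): 0.49 vs {0.18, 0.09, 0.26, 0.26, 0.34, 0.25} → pass.
Opt (methods 1·2): 0.38 vs {0.09, 0.18, 0.39, 0.41, 0.28, 0.29} → fail.
Rum (methods 1·2): 0.59 vs {0.26, 0.26, 0.41, 0.39, 0.35, 0.21} → pass.
Lon (methods 1·2): 0.41 vs {0.25, 0.34, 0.29, 0.28, 0.21, 0.35} → pass.
1 of 4 fail.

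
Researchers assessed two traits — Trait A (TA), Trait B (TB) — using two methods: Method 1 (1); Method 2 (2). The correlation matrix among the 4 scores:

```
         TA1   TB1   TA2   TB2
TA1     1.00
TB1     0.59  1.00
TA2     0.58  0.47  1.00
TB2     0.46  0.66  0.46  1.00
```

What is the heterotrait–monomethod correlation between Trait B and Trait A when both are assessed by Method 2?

0.46

Different traits, same method: r(TB2, TA2) = 0.46.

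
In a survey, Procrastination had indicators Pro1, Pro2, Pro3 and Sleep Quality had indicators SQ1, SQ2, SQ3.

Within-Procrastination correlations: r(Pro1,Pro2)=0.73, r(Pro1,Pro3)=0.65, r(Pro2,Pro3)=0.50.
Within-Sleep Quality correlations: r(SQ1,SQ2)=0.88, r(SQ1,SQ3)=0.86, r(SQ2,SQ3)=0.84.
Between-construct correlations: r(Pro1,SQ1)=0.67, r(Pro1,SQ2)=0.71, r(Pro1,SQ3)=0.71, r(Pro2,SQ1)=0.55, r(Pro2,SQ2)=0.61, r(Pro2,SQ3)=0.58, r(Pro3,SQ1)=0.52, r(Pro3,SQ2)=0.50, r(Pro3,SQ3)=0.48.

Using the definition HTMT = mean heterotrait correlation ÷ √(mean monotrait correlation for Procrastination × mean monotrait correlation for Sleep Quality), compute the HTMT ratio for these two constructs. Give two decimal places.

Mean heterotrait r = 5.33/9 = 0.5922.
Mean within-Pro = 1.88/3 = 0.6267; mean within-SQ = 2.58/3 = 0.8600.
Geometric mean = √(0.6267 × 0.8600) = 0.7341.
HTMT = 0.5922 / 0.7341 = 0.81.

0.81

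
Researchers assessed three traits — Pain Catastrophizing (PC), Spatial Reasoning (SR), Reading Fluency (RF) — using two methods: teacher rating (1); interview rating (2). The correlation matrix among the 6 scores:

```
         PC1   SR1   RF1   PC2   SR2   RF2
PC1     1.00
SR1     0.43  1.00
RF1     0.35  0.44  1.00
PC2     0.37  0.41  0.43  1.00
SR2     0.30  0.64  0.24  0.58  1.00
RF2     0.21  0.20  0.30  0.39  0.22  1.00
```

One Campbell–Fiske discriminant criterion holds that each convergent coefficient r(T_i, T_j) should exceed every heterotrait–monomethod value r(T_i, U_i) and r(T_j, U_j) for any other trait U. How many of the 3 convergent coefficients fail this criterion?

2

Convergent coefficients and their comparison sets:
PC (methods 1·2): 0.37 vs {0.43, 0.58, 0.35, 0.39} → fail.
SR (methods 1·2): 0.64 vs {0.43, 0.58, 0.44, 0.22} → pass.
RF (methods 1·2): 0.30 vs {0.35, 0.39, 0.44, 0.22} → fail.
2 of 3 fail.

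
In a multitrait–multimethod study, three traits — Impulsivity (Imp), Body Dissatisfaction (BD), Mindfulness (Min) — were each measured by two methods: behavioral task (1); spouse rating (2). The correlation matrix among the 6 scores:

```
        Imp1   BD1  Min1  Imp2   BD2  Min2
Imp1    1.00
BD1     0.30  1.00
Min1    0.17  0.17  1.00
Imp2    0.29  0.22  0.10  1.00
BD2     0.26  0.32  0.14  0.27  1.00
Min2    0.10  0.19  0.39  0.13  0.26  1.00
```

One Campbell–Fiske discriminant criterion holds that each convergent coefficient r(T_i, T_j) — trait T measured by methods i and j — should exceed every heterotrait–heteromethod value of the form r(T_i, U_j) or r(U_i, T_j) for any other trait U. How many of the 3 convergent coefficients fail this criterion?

Each convergent coefficient versus the relevant comparison correlations:
Imp (methods 1·2): 0.29 vs {0.26, 0.22, 0.10, 0.10} → pass.
BD (methods 1·2): 0.32 vs {0.22, 0.26, 0.19, 0.14} → pass.
Min (methods 1·2): 0.39 vs {0.10, 0.10, 0.14, 0.19} → pass.
0 of 3 fail.

0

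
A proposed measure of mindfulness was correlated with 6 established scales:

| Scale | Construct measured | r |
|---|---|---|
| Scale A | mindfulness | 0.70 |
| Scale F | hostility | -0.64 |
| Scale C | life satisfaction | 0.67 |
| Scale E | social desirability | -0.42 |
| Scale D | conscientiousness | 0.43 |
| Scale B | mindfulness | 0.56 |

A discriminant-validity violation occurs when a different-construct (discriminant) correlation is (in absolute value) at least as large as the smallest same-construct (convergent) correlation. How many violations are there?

Convergent (same construct = mindfulness): Scale A, Scale B.
Smallest convergent = 0.56. Discriminant |r|: 0.64, 0.67, 0.42, 0.43; count ≥ 0.56 → 2.

2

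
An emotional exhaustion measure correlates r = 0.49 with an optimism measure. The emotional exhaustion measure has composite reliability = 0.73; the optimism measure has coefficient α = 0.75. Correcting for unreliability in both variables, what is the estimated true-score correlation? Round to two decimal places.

0.66

r_true = r_obs / √(r_xx · r_yy) = 0.49 / √(0.73 × 0.75) = 0.49 / √0.5475 = 0.49 / 0.7399 ≈ 0.66.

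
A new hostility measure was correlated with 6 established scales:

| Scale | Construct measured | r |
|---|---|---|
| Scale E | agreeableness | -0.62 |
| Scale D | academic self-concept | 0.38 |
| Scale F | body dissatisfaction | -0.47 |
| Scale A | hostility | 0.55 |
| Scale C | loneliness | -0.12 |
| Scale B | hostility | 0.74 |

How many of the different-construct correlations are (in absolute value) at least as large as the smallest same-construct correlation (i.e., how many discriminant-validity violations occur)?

Convergent (same construct = hostility): Scale A, Scale B.
Smallest convergent = 0.55. Discriminant |r|: 0.62, 0.38, 0.47, 0.12; count ≥ 0.55 → 1.

1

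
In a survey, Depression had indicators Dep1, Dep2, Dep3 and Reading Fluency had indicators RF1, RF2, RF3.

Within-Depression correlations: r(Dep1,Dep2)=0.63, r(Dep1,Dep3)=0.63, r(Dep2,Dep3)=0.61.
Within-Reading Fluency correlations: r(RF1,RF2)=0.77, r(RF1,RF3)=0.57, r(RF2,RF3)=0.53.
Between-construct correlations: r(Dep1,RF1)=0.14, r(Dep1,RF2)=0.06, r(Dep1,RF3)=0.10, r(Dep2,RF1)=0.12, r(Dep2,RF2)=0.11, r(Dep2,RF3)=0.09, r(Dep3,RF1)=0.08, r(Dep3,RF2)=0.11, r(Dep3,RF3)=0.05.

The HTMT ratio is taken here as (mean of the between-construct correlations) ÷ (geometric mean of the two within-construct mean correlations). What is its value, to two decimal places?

0.15

Between-construct mean = 0.86/9 = 0.0956.
Mean within-Dep = 1.87/3 = 0.6233; mean within-RF = 1.87/3 = 0.6233.
Geometric mean = √(0.6233 × 0.6233) = 0.6233.
HTMT = 0.0956 / 0.6233 = 0.15.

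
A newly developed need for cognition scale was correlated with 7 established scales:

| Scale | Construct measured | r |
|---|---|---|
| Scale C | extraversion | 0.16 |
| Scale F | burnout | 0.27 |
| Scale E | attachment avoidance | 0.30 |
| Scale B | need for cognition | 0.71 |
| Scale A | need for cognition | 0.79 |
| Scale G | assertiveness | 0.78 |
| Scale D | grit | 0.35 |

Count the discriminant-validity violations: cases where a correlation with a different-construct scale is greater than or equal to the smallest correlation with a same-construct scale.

Convergent (same construct = need for cognition): Scale B, Scale A.
Smallest convergent = 0.71. Discriminant values: 0.16, 0.27, 0.30, 0.78, 0.35; count ≥ 0.71 → 1.

1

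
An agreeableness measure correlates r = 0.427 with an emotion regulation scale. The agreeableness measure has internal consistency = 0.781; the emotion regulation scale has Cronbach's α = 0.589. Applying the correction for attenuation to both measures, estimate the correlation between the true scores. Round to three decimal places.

r_true = r_obs / √(r_xx · r_yy) = 0.427 / √(0.781 × 0.589) = 0.427 / √0.460009 = 0.427 / 0.6782 ≈ 0.630.

0.630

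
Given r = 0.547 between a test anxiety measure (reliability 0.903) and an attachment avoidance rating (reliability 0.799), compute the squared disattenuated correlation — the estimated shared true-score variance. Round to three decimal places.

0.415

Disattenuated r = 0.547 / √(0.903 × 0.799) = 0.547 / 0.8494 = 0.6440.
Shared true-score variance = 0.6440² = 0.4147 ≈ 0.415.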